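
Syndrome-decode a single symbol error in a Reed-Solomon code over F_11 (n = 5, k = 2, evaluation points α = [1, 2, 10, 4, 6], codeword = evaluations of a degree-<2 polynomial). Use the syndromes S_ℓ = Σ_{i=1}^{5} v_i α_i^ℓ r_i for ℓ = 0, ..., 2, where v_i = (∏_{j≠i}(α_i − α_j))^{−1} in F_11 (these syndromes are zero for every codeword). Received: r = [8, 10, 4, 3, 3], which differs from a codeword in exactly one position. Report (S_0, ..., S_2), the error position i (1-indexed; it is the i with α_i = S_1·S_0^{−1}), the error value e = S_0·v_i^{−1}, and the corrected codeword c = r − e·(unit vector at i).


S = (8, 4, 2), error at position 5, error magnitude e = 7, c = [8, 10, 4, 3, 7].

Step 1: column multipliers v_i = (∏_{j≠i}(α_i − α_j))^{−1} mod 11.
  i = 1 (α = 1): (1−2)(1−10)(1−4)(1−6) = (−1)·(−9)·(−3)·(−5) = 135 ≡ 3, so v_1 = 3^{−1} = 4 (mod 11).
  i = 2 (α = 2): (2−1)(2−10)(2−4)(2−6) = 1·(−8)·(−2)·(−4) = −64 ≡ 2, so v_2 = 2^{−1} = 6 (mod 11).
  i = 3 (α = 10): (10−1)(10−2)(10−4)(10−6) = 9·8·6·4 = 1728 ≡ 1, so v_3 = 1^{−1} = 1 (mod 11).
  i = 4 (α = 4): (4−1)(4−2)(4−10)(4−6) = 3·2·(−6)·(−2) = 72 ≡ 6, so v_4 = 6^{−1} = 2 (mod 11).
  i = 5 (α = 6): (6−1)(6−2)(6−10)(6−4) = 5·4·(−4)·2 = −160 ≡ 5, so v_5 = 5^{−1} = 9 (mod 11).
  v = [4, 6, 1, 2, 9].
Step 2: syndromes of r = [8, 10, 4, 3, 3] (all sums mod 11).
  S_0 = Σ v_i r_i = 4·8 + 6·10 + 1·4 + 2·3 + 9·3 = 129 ≡ 8.
  S_1 = Σ v_i α_i r_i = 4·1·8 + 6·2·10 + 1·10·4 + 2·4·3 + 9·6·3 = 378 ≡ 4.
  α_i^2 mod 11 = [1, 4, 1, 5, 3].
  S_2 = Σ v_i α_i^2 r_i = 4·1·8 + 6·4·10 + 1·1·4 + 2·5·3 + 9·3·3 = 387 ≡ 2.
  S = (8, 4, 2) ≠ 0, so r is not a codeword (an error is present).
Step 3: locate the error. For a single error e at position i, S_ℓ = v_i·e·α_i^ℓ, so α_err = S_1/S_0.
  S_0^{−1} = 8^{−1} = 7 (mod 11), so α_err = 4·7 = 28 ≡ 6 = α_5. Error position i = 5.
  Consistency check: S_2/S_1 = 2·3 = 6 ≡ 6 = α_err ✓ (single-error assumption holds).
Step 4: error magnitude e = S_0/v_5 = S_0·∏_{j≠5}(α_5 − α_j) = 8·5 = 40 ≡ 7 (mod 11).
Step 5: correct position 5: c_5 = r_5 − e = 3 − 7 ≡ 7 (mod 11). Hence c = [8, 10, 4, 3, 7].
  Check: interpolating c through the α_i gives m(x) = 6 + 2·x (degree < 2) with m(α_i) = c_i for every i, so c is indeed a codeword.


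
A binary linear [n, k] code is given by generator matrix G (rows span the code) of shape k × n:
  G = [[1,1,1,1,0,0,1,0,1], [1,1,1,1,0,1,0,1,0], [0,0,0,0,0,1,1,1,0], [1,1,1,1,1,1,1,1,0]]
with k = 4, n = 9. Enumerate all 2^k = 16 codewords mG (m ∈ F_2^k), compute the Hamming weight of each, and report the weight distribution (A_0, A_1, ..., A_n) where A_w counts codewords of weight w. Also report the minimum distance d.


Weight distribution: A_0 = 1, A_1 = 1, A_2 = 1, A_3 = 3, A_4 = 2, A_5 = 2, A_6 = 3, A_7 = 1, A_8 = 1, A_9 = 1. Minimum distance d = 1.

Enumerate all 2^4 = 16 messages m ∈ F_2^4.
For each, compute codeword c = mG in F_2^9, then tally its weight.
  m = 0000 → c = 000000000, weight = 0.
  m = 1000 → c = 111100101, weight = 6.
  m = 0100 → c = 111101010, weight = 6.
  m = 1100 → c = 000001111, weight = 4.
  m = 0010 → c = 000001110, weight = 3.
  m = 1010 → c = 111101011, weight = 7.
  m = 0110 → c = 111100100, weight = 5.
  m = 1110 → c = 000000001, weight = 1.
  m = 0001 → c = 111111110, weight = 8.
  m = 1001 → c = 000011011, weight = 4.
  m = 0101 → c = 000010100, weight = 2.
  m = 1101 → c = 111110001, weight = 6.
  m = 0011 → c = 111110000, weight = 5.
  m = 1011 → c = 000010101, weight = 3.
  m = 0111 → c = 000011010, weight = 3.
  m = 1111 → c = 111111111, weight = 9.
Tally weights:
  weight 0: 1 codewords.
  weight 1: 1 codewords.
  weight 2: 1 codewords.
  weight 3: 3 codewords.
  weight 4: 2 codewords.
  weight 5: 2 codewords.
  weight 6: 3 codewords.
  weight 7: 1 codewords.
  weight 8: 1 codewords.
  weight 9: 1 codewords.
Minimum distance d = smallest w > 0 with A_w > 0 = 1.
Sanity: Σ A_w = 16 = 2^4 = 16 ✓.


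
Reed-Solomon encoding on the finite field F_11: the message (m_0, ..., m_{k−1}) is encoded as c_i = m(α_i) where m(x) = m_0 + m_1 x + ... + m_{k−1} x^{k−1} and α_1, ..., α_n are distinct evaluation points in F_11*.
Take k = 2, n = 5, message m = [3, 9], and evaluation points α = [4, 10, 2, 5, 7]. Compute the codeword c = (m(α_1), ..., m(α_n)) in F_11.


c = [6, 5, 10, 4, 0]

Message polynomial: m(x) = 3 + 9·x (mod 11).
For each evaluation point α_i, compute m(α_i) mod 11:
  α_1 = 4: Horner steps 9 → 6, so m(4) = 6.
  α_2 = 10: Horner steps 9 → 5, so m(10) = 5.
  α_3 = 2: Horner steps 9 → 10, so m(2) = 10.
  α_4 = 5: Horner steps 9 → 4, so m(5) = 4.
  α_5 = 7: Horner steps 9 → 0, so m(7) = 0.
Codeword c = [6, 5, 10, 4, 0] ∈ F_11^5.


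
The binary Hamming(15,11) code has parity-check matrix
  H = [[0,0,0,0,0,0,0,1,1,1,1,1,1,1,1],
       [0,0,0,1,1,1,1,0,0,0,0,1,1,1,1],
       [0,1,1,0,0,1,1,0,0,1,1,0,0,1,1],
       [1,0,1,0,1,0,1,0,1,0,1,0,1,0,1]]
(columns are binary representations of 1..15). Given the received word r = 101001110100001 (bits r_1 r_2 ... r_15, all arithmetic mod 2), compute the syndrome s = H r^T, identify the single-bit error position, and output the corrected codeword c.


s = (1, 1, 1, 0)^T, error position = 14, corrected codeword c = 101001110100011

Compute s = H r^T mod 2 one row at a time:
  s_1 = 1 + 0 + 1 + 0 + 0 + 0 + 0 + 1 = 3 ≡ 1 (mod 2).
  s_2 = 0 + 0 + 1 + 1 + 0 + 0 + 0 + 1 = 3 ≡ 1 (mod 2).
  s_3 = 0 + 1 + 1 + 1 + 1 + 0 + 0 + 1 = 5 ≡ 1 (mod 2).
  s_4 = 1 + 1 + 0 + 1 + 0 + 0 + 0 + 1 = 4 ≡ 0 (mod 2).
s = (1, 1, 1, 0)^T — this equals column 14 of H (binary 1110), so error is at position 14.
Correct: flip bit 14 of r = 101001110100001 to get c = 101001110100011.


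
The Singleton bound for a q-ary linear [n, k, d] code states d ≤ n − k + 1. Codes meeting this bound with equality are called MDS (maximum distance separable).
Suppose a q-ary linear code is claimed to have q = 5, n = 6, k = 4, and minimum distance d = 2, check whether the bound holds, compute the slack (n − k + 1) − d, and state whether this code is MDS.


Singleton RHS = n − k + 1 = 3, slack = 1, bound satisfied, not MDS.

Singleton bound: d ≤ n − k + 1.
Here n = 6, k = 4, so n − k + 1 = 3.
Given d = 2, check d ≤ 3: YES.
Slack = (n − k + 1) − d = 1.
The code is NOT MDS (slack = 1 > 0).
Description: the claimed parameters are [6, 4, 2]_5; such a code would be non-MDS.


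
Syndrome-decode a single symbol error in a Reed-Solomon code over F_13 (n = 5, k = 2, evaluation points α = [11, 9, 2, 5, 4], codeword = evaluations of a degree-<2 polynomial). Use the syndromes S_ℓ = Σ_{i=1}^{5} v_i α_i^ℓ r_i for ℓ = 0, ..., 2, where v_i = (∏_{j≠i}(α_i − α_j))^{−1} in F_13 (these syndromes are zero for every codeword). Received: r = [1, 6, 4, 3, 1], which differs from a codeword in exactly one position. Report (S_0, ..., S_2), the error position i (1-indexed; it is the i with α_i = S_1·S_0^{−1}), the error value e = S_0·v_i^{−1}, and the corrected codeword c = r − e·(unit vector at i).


S = (10, 1, 4), error at position 5, error magnitude e = 2, c = [1, 6, 4, 3, 12].

Step 1: column multipliers v_i = (∏_{j≠i}(α_i − α_j))^{−1} mod 13.
  i = 1 (α = 11): (11−9)(11−2)(11−5)(11−4) = 2·9·6·7 = 756 ≡ 2, so v_1 = 2^{−1} = 7 (mod 13).
  i = 2 (α = 9): (9−11)(9−2)(9−5)(9−4) = (−2)·7·4·5 = −280 ≡ 6, so v_2 = 6^{−1} = 11 (mod 13).
  i = 3 (α = 2): (2−11)(2−9)(2−5)(2−4) = (−9)·(−7)·(−3)·(−2) = 378 ≡ 1, so v_3 = 1^{−1} = 1 (mod 13).
  i = 4 (α = 5): (5−11)(5−9)(5−2)(5−4) = (−6)·(−4)·3·1 = 72 ≡ 7, so v_4 = 7^{−1} = 2 (mod 13).
  i = 5 (α = 4): (4−11)(4−9)(4−2)(4−5) = (−7)·(−5)·2·(−1) = −70 ≡ 8, so v_5 = 8^{−1} = 5 (mod 13).
  v = [7, 11, 1, 2, 5].
Step 2: syndromes of r = [1, 6, 4, 3, 1] (all sums mod 13).
  S_0 = Σ v_i r_i = 7·1 + 11·6 + 1·4 + 2·3 + 5·1 = 88 ≡ 10.
  S_1 = Σ v_i α_i r_i = 7·11·1 + 11·9·6 + 1·2·4 + 2·5·3 + 5·4·1 = 729 ≡ 1.
  α_i^2 mod 13 = [4, 3, 4, 12, 3].
  S_2 = Σ v_i α_i^2 r_i = 7·4·1 + 11·3·6 + 1·4·4 + 2·12·3 + 5·3·1 = 329 ≡ 4.
  S = (10, 1, 4) ≠ 0, so r is not a codeword (an error is present).
Step 3: locate the error. For a single error e at position i, S_ℓ = v_i·e·α_i^ℓ, so α_err = S_1/S_0.
  S_0^{−1} = 10^{−1} = 4 (mod 13), so α_err = 1·4 = 4 ≡ 4 = α_5. Error position i = 5.
  Consistency check: S_2/S_1 = 4·1 = 4 ≡ 4 = α_err ✓ (single-error assumption holds).
Step 4: error magnitude e = S_0/v_5 = S_0·∏_{j≠5}(α_5 − α_j) = 10·8 = 80 ≡ 2 (mod 13).
Step 5: correct position 5: c_5 = r_5 − e = 1 − 2 ≡ 12 (mod 13). Hence c = [1, 6, 4, 3, 12].
  Check: interpolating c through the α_i gives m(x) = 9 + 4·x (degree < 2) with m(α_i) = c_i for every i, so c is indeed a codeword.


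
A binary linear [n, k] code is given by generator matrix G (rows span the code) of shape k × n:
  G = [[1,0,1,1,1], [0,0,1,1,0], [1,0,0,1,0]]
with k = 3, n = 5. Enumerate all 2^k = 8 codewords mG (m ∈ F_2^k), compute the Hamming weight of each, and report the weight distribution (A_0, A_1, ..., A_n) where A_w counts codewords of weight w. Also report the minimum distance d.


Weight distribution: A_0 = 1, A_2 = 6, A_4 = 1. Minimum distance d = 2.

Enumerate all 2^3 = 8 messages m ∈ F_2^3.
For each, compute codeword c = mG in F_2^5, then tally its weight.
  m = 000 → c = 00000, weight = 0.
  m = 100 → c = 10111, weight = 4.
  m = 010 → c = 00110, weight = 2.
  m = 110 → c = 10001, weight = 2.
  m = 001 → c = 10010, weight = 2.
  m = 101 → c = 00101, weight = 2.
  m = 011 → c = 10100, weight = 2.
  m = 111 → c = 00011, weight = 2.
Tally weights:
  weight 0: 1 codewords.
  weight 2: 6 codewords.
  weight 4: 1 codewords.
Minimum distance d = smallest w > 0 with A_w > 0 = 2.
Sanity: Σ A_w = 8 = 2^3 = 8 ✓.


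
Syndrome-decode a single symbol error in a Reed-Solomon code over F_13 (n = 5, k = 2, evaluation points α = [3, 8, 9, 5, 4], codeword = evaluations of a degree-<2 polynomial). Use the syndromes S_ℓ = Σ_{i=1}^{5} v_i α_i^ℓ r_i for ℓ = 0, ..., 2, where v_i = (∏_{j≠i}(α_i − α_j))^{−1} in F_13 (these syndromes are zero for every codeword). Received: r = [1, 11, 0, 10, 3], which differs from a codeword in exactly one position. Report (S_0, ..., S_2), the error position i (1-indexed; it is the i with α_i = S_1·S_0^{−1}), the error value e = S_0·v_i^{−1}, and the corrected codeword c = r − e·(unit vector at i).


S = (4, 7, 9), error at position 4, error magnitude e = 5, c = [1, 11, 0, 5, 3].

Step 1: column multipliers v_i = (∏_{j≠i}(α_i − α_j))^{−1} mod 13.
  i = 1 (α = 3): (3−8)(3−9)(3−5)(3−4) = (−5)·(−6)·(−2)·(−1) = 60 ≡ 8, so v_1 = 8^{−1} = 5 (mod 13).
  i = 2 (α = 8): (8−3)(8−9)(8−5)(8−4) = 5·(−1)·3·4 = −60 ≡ 5, so v_2 = 5^{−1} = 8 (mod 13).
  i = 3 (α = 9): (9−3)(9−8)(9−5)(9−4) = 6·1·4·5 = 120 ≡ 3, so v_3 = 3^{−1} = 9 (mod 13).
  i = 4 (α = 5): (5−3)(5−8)(5−9)(5−4) = 2·(−3)·(−4)·1 = 24 ≡ 11, so v_4 = 11^{−1} = 6 (mod 13).
  i = 5 (α = 4): (4−3)(4−8)(4−9)(4−5) = 1·(−4)·(−5)·(−1) = −20 ≡ 6, so v_5 = 6^{−1} = 11 (mod 13).
  v = [5, 8, 9, 6, 11].
Step 2: syndromes of r = [1, 11, 0, 10, 3] (all sums mod 13).
  S_0 = Σ v_i r_i = 5·1 + 8·11 + 9·0 + 6·10 + 11·3 = 186 ≡ 4.
  S_1 = Σ v_i α_i r_i = 5·3·1 + 8·8·11 + 9·9·0 + 6·5·10 + 11·4·3 = 1151 ≡ 7.
  α_i^2 mod 13 = [9, 12, 3, 12, 3].
  S_2 = Σ v_i α_i^2 r_i = 5·9·1 + 8·12·11 + 9·3·0 + 6·12·10 + 11·3·3 = 1920 ≡ 9.
  S = (4, 7, 9) ≠ 0, so r is not a codeword (an error is present).
Step 3: locate the error. For a single error e at position i, S_ℓ = v_i·e·α_i^ℓ, so α_err = S_1/S_0.
  S_0^{−1} = 4^{−1} = 10 (mod 13), so α_err = 7·10 = 70 ≡ 5 = α_4. Error position i = 4.
  Consistency check: S_2/S_1 = 9·2 = 18 ≡ 5 = α_err ✓ (single-error assumption holds).
Step 4: error magnitude e = S_0/v_4 = S_0·∏_{j≠4}(α_4 − α_j) = 4·11 = 44 ≡ 5 (mod 13).
Step 5: correct position 4: c_4 = r_4 − e = 10 − 5 ≡ 5 (mod 13). Hence c = [1, 11, 0, 5, 3].
  Check: interpolating c through the α_i gives m(x) = 8 + 2·x (degree < 2) with m(α_i) = c_i for every i, so c is indeed a codeword.


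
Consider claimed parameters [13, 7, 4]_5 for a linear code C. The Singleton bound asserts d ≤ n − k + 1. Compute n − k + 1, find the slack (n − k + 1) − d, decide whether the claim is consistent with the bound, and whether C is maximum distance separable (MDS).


Singleton RHS = n − k + 1 = 7, slack = 3, bound satisfied, not MDS.

Singleton bound: d ≤ n − k + 1.
Here n = 13, k = 7, so n − k + 1 = 7.
Given d = 4, check d ≤ 7: YES.
Slack = (n − k + 1) − d = 3.
The code is NOT MDS (slack = 3 > 0).
Description: the claimed parameters are [13, 7, 4]_5; such a code would be non-MDS.


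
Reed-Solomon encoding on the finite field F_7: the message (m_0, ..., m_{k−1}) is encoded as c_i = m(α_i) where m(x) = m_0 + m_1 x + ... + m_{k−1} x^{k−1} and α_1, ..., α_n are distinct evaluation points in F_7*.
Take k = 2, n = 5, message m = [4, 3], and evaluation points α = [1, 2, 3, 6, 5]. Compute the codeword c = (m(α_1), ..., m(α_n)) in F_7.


c = [0, 3, 6, 1, 5]

Message polynomial: m(x) = 4 + 3·x (mod 7).
For each evaluation point α_i, compute m(α_i) mod 7:
  α_1 = 1: Horner steps 3 → 0, so m(1) = 0.
  α_2 = 2: Horner steps 3 → 3, so m(2) = 3.
  α_3 = 3: Horner steps 3 → 6, so m(3) = 6.
  α_4 = 6: Horner steps 3 → 1, so m(6) = 1.
  α_5 = 5: Horner steps 3 → 5, so m(5) = 5.
Codeword c = [0, 3, 6, 1, 5] ∈ F_7^5.


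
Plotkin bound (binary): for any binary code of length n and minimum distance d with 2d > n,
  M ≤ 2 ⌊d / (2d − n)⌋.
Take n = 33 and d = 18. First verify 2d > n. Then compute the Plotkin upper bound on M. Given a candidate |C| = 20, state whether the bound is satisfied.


Plotkin bound M ≤ 12; given |C| = 20 > bound (violated).

Check applicability: 2d = 36, n = 33.
2d − n = 3 > 0, so Plotkin applies.
Compute d/(2d−n) = 18/3 ≈ 6.0000.
⌊d/(2d−n)⌋ = 6.
Plotkin bound: M ≤ 2·6 = 12.
Given |C| = 20, check: VIOLATED.
This |C| is above the Plotkin bound, so no binary code with n = 33, d = 18 and 20 codewords exists.


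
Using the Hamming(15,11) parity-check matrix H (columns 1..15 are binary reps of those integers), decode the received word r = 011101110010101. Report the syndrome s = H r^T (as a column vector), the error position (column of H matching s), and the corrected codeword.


s = (0, 1, 0, 1)^T, error position = 5, corrected codeword c = 011111110010101

Compute s = H r^T mod 2 one row at a time:
  s_1 = 1 + 0 + 0 + 1 + 0 + 1 + 0 + 1 = 4 ≡ 0 (mod 2).
  s_2 = 1 + 0 + 1 + 1 + 0 + 1 + 0 + 1 = 5 ≡ 1 (mod 2).
  s_3 = 1 + 1 + 1 + 1 + 0 + 1 + 0 + 1 = 6 ≡ 0 (mod 2).
  s_4 = 0 + 1 + 0 + 1 + 0 + 1 + 1 + 1 = 5 ≡ 1 (mod 2).
s = (0, 1, 0, 1)^T — this equals column 5 of H (binary 0101), so error is at position 5.
Correct: flip bit 5 of r = 011101110010101 to get c = 011111110010101.


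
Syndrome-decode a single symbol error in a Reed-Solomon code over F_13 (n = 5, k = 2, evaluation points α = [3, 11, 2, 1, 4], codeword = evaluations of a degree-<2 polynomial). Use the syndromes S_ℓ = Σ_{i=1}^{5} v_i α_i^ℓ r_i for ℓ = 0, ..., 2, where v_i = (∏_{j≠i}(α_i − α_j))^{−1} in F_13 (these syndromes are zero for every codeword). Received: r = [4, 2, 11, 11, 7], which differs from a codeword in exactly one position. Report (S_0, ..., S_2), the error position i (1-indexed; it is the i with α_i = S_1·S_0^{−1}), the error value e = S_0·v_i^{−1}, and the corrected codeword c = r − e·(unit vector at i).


S = (11, 9, 5), error at position 3, error magnitude e = 10, c = [4, 2, 1, 11, 7].

Step 1: column multipliers v_i = (∏_{j≠i}(α_i − α_j))^{−1} mod 13.
  i = 1 (α = 3): (3−11)(3−2)(3−1)(3−4) = (−8)·1·2·(−1) = 16 ≡ 3, so v_1 = 3^{−1} = 9 (mod 13).
  i = 2 (α = 11): (11−3)(11−2)(11−1)(11−4) = 8·9·10·7 = 5040 ≡ 9, so v_2 = 9^{−1} = 3 (mod 13).
  i = 3 (α = 2): (2−3)(2−11)(2−1)(2−4) = (−1)·(−9)·1·(−2) = −18 ≡ 8, so v_3 = 8^{−1} = 5 (mod 13).
  i = 4 (α = 1): (1−3)(1−11)(1−2)(1−4) = (−2)·(−10)·(−1)·(−3) = 60 ≡ 8, so v_4 = 8^{−1} = 5 (mod 13).
  i = 5 (α = 4): (4−3)(4−11)(4−2)(4−1) = 1·(−7)·2·3 = −42 ≡ 10, so v_5 = 10^{−1} = 4 (mod 13).
  v = [9, 3, 5, 5, 4].
Step 2: syndromes of r = [4, 2, 11, 11, 7] (all sums mod 13).
  S_0 = Σ v_i r_i = 9·4 + 3·2 + 5·11 + 5·11 + 4·7 = 180 ≡ 11.
  S_1 = Σ v_i α_i r_i = 9·3·4 + 3·11·2 + 5·2·11 + 5·1·11 + 4·4·7 = 451 ≡ 9.
  α_i^2 mod 13 = [9, 4, 4, 1, 3].
  S_2 = Σ v_i α_i^2 r_i = 9·9·4 + 3·4·2 + 5·4·11 + 5·1·11 + 4·3·7 = 707 ≡ 5.
  S = (11, 9, 5) ≠ 0, so r is not a codeword (an error is present).
Step 3: locate the error. For a single error e at position i, S_ℓ = v_i·e·α_i^ℓ, so α_err = S_1/S_0.
  S_0^{−1} = 11^{−1} = 6 (mod 13), so α_err = 9·6 = 54 ≡ 2 = α_3. Error position i = 3.
  Consistency check: S_2/S_1 = 5·3 = 15 ≡ 2 = α_err ✓ (single-error assumption holds).
Step 4: error magnitude e = S_0/v_3 = S_0·∏_{j≠3}(α_3 − α_j) = 11·8 = 88 ≡ 10 (mod 13).
Step 5: correct position 3: c_3 = r_3 − e = 11 − 10 ≡ 1 (mod 13). Hence c = [4, 2, 1, 11, 7].
  Check: interpolating c through the α_i gives m(x) = 8 + 3·x (degree < 2) with m(α_i) = c_i for every i, so c is indeed a codeword.


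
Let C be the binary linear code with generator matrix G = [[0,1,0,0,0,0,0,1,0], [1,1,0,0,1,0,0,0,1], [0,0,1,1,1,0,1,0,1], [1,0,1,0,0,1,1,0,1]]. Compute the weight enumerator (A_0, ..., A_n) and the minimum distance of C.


Weight distribution: A_0 = 1, A_2 = 1, A_4 = 5, A_5 = 6, A_6 = 1, A_7 = 2. Minimum distance d = 2.

Enumerate all 2^4 = 16 messages m ∈ F_2^4.
For each, compute codeword c = mG in F_2^9, then tally its weight.
  m = 0000 → c = 000000000, weight = 0.
  m = 1000 → c = 010000010, weight = 2.
  m = 0100 → c = 110010001, weight = 4.
  m = 1100 → c = 100010011, weight = 4.
  m = 0010 → c = 001110101, weight = 5.
  m = 1010 → c = 011110111, weight = 7.
  m = 0110 → c = 111100100, weight = 5.
  m = 1110 → c = 101100110, weight = 5.
  m = 0001 → c = 101001101, weight = 5.
  m = 1001 → c = 111001111, weight = 7.
  m = 0101 → c = 011011100, weight = 5.
  m = 1101 → c = 001011110, weight = 5.
  m = 0011 → c = 100111000, weight = 4.
  m = 1011 → c = 110111010, weight = 6.
  m = 0111 → c = 010101001, weight = 4.
  m = 1111 → c = 000101011, weight = 4.
Tally weights:
  weight 0: 1 codewords.
  weight 2: 1 codewords.
  weight 4: 5 codewords.
  weight 5: 6 codewords.
  weight 6: 1 codewords.
  weight 7: 2 codewords.
Minimum distance d = smallest w > 0 with A_w > 0 = 2.
Sanity: Σ A_w = 16 = 2^4 = 16 ✓.


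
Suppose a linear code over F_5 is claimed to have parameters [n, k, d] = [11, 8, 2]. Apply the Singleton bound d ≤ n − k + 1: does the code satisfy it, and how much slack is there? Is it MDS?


Singleton RHS = n − k + 1 = 4, slack = 2, bound satisfied, not MDS.

Singleton bound: d ≤ n − k + 1.
Here n = 11, k = 8, so n − k + 1 = 4.
Given d = 2, check d ≤ 4: YES.
Slack = (n − k + 1) − d = 2.
The code is NOT MDS (slack = 2 > 0).
Description: the claimed parameters are [11, 8, 2]_5; such a code would be non-MDS.


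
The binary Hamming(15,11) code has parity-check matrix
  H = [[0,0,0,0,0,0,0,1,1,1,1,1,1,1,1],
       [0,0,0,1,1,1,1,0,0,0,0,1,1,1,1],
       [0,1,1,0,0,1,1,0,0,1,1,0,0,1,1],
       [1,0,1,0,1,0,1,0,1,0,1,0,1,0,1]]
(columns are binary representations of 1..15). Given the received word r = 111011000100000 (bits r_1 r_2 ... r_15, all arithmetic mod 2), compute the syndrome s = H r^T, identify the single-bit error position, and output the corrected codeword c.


s = (1, 0, 0, 1)^T, error position = 9, corrected codeword c = 111011001100000

Compute s = H r^T mod 2 one row at a time:
  s_1 = 0 + 0 + 1 + 0 + 0 + 0 + 0 + 0 = 1 ≡ 1 (mod 2).
  s_2 = 0 + 1 + 1 + 0 + 0 + 0 + 0 + 0 = 2 ≡ 0 (mod 2).
  s_3 = 1 + 1 + 1 + 0 + 1 + 0 + 0 + 0 = 4 ≡ 0 (mod 2).
  s_4 = 1 + 1 + 1 + 0 + 0 + 0 + 0 + 0 = 3 ≡ 1 (mod 2).
s = (1, 0, 0, 1)^T — this equals column 9 of H (binary 1001), so error is at position 9.
Correct: flip bit 9 of r = 111011000100000 to get c = 111011001100000.


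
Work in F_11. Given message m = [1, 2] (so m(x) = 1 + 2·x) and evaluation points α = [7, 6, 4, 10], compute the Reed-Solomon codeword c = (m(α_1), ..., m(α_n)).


c = [4, 2, 9, 10]

Message polynomial: m(x) = 1 + 2·x (mod 11).
For each evaluation point α_i, compute m(α_i) mod 11:
  α_1 = 7: Horner steps 2 → 4, so m(7) = 4.
  α_2 = 6: Horner steps 2 → 2, so m(6) = 2.
  α_3 = 4: Horner steps 2 → 9, so m(4) = 9.
  α_4 = 10: Horner steps 2 → 10, so m(10) = 10.
Codeword c = [4, 2, 9, 10] ∈ F_11^4.


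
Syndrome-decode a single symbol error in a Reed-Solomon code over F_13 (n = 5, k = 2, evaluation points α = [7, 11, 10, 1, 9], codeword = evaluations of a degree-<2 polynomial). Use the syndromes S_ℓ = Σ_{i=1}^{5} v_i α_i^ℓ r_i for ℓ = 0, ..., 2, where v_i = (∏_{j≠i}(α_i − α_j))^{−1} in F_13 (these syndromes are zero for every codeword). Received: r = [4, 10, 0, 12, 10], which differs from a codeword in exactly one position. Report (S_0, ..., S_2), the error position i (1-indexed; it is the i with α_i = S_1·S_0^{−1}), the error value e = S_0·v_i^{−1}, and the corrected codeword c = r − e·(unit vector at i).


S = (10, 6, 1), error at position 2, error magnitude e = 7, c = [4, 3, 0, 12, 10].

Step 1: column multipliers v_i = (∏_{j≠i}(α_i − α_j))^{−1} mod 13.
  i = 1 (α = 7): (7−11)(7−10)(7−1)(7−9) = (−4)·(−3)·6·(−2) = −144 ≡ 12, so v_1 = 12^{−1} = 12 (mod 13).
  i = 2 (α = 11): (11−7)(11−10)(11−1)(11−9) = 4·1·10·2 = 80 ≡ 2, so v_2 = 2^{−1} = 7 (mod 13).
  i = 3 (α = 10): (10−7)(10−11)(10−1)(10−9) = 3·(−1)·9·1 = −27 ≡ 12, so v_3 = 12^{−1} = 12 (mod 13).
  i = 4 (α = 1): (1−7)(1−11)(1−10)(1−9) = (−6)·(−10)·(−9)·(−8) = 4320 ≡ 4, so v_4 = 4^{−1} = 10 (mod 13).
  i = 5 (α = 9): (9−7)(9−11)(9−10)(9−1) = 2·(−2)·(−1)·8 = 32 ≡ 6, so v_5 = 6^{−1} = 11 (mod 13).
  v = [12, 7, 12, 10, 11].
Step 2: syndromes of r = [4, 10, 0, 12, 10] (all sums mod 13).
  S_0 = Σ v_i r_i = 12·4 + 7·10 + 12·0 + 10·12 + 11·10 = 348 ≡ 10.
  S_1 = Σ v_i α_i r_i = 12·7·4 + 7·11·10 + 12·10·0 + 10·1·12 + 11·9·10 = 2216 ≡ 6.
  α_i^2 mod 13 = [10, 4, 9, 1, 3].
  S_2 = Σ v_i α_i^2 r_i = 12·10·4 + 7·4·10 + 12·9·0 + 10·1·12 + 11·3·10 = 1210 ≡ 1.
  S = (10, 6, 1) ≠ 0, so r is not a codeword (an error is present).
Step 3: locate the error. For a single error e at position i, S_ℓ = v_i·e·α_i^ℓ, so α_err = S_1/S_0.
  S_0^{−1} = 10^{−1} = 4 (mod 13), so α_err = 6·4 = 24 ≡ 11 = α_2. Error position i = 2.
  Consistency check: S_2/S_1 = 1·11 = 11 ≡ 11 = α_err ✓ (single-error assumption holds).
Step 4: error magnitude e = S_0/v_2 = S_0·∏_{j≠2}(α_2 − α_j) = 10·2 = 20 ≡ 7 (mod 13).
Step 5: correct position 2: c_2 = r_2 − e = 10 − 7 ≡ 3 (mod 13). Hence c = [4, 3, 0, 12, 10].
  Check: interpolating c through the α_i gives m(x) = 9 + 3·x (degree < 2) with m(α_i) = c_i for every i, so c is indeed a codeword.


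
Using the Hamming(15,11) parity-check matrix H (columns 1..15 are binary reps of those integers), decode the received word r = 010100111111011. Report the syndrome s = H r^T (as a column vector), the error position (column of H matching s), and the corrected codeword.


s = (1, 1, 0, 0)^T, error position = 12, corrected codeword c = 010100111110011

Compute s = H r^T mod 2 one row at a time:
  s_1 = 1 + 1 + 1 + 1 + 1 + 0 + 1 + 1 = 7 ≡ 1 (mod 2).
  s_2 = 1 + 0 + 0 + 1 + 1 + 0 + 1 + 1 = 5 ≡ 1 (mod 2).
  s_3 = 1 + 0 + 0 + 1 + 1 + 1 + 1 + 1 = 6 ≡ 0 (mod 2).
  s_4 = 0 + 0 + 0 + 1 + 1 + 1 + 0 + 1 = 4 ≡ 0 (mod 2).
s = (1, 1, 0, 0)^T — this equals column 12 of H (binary 1100), so error is at position 12.
Correct: flip bit 12 of r = 010100111111011 to get c = 010100111110011.


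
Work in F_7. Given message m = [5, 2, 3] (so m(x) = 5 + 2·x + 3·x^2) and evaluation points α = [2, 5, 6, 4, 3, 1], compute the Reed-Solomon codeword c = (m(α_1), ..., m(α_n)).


c = [0, 6, 6, 5, 3, 3]

Message polynomial: m(x) = 5 + 2·x + 3·x^2 (mod 7).
For each evaluation point α_i, compute m(α_i) mod 7:
  α_1 = 2: Horner steps 3 → 1 → 0, so m(2) = 0.
  α_2 = 5: Horner steps 3 → 3 → 6, so m(5) = 6.
  α_3 = 6: Horner steps 3 → 6 → 6, so m(6) = 6.
  α_4 = 4: Horner steps 3 → 0 → 5, so m(4) = 5.
  α_5 = 3: Horner steps 3 → 4 → 3, so m(3) = 3.
  α_6 = 1: Horner steps 3 → 5 → 3, so m(1) = 3.
Codeword c = [0, 6, 6, 5, 3, 3] ∈ F_7^6.


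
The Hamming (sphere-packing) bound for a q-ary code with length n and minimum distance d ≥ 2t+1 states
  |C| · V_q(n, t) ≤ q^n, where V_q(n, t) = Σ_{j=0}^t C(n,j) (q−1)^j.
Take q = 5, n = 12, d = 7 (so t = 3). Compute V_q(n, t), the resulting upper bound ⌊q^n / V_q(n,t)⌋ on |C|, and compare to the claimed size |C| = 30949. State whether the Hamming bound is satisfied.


V_q(n, t) = 15185, q^n = 244140625, Hamming bound = 16077, |C| = 30949 > bound (violated).

Step 1: Compute V_q(n, t) = Σ_{j=0}^3 C(n, j) (q−1)^j.
  j = 0: C(12,0)·(4)^0 = 1·1 = 1.
  j = 1: C(12,1)·(4)^1 = 12·4 = 48.
  j = 2: C(12,2)·(4)^2 = 66·16 = 1056.
  j = 3: C(12,3)·(4)^3 = 220·64 = 14080.
  V_q(n, t) = 1 + 48 + 1056 + 14080 = 15185.
Step 2: q^n = 5^12 = 244140625.
Step 3: Hamming bound ⌊q^n / V_q(n,t)⌋ = ⌊244140625/15185⌋ = 16077.
Step 4: Compare |C| = 30949 to 16077: violated.
The claimed |C| lies above the Hamming bound, so no 5-ary code of length 12 with d ≥ 7 can have 30949 codewords.


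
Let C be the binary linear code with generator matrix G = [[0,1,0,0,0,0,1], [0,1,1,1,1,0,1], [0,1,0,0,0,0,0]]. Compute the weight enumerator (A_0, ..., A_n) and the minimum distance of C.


Weight distribution: A_0 = 1, A_1 = 2, A_2 = 1, A_3 = 1, A_4 = 2, A_5 = 1. Minimum distance d = 1.

Enumerate all 2^3 = 8 messages m ∈ F_2^3.
For each, compute codeword c = mG in F_2^7, then tally its weight.
  m = 000 → c = 0000000, weight = 0.
  m = 100 → c = 0100001, weight = 2.
  m = 010 → c = 0111101, weight = 5.
  m = 110 → c = 0011100, weight = 3.
  m = 001 → c = 0100000, weight = 1.
  m = 101 → c = 0000001, weight = 1.
  m = 011 → c = 0011101, weight = 4.
  m = 111 → c = 0111100, weight = 4.
Tally weights:
  weight 0: 1 codewords.
  weight 1: 2 codewords.
  weight 2: 1 codewords.
  weight 3: 1 codewords.
  weight 4: 2 codewords.
  weight 5: 1 codewords.
Minimum distance d = smallest w > 0 with A_w > 0 = 1.
Sanity: Σ A_w = 8 = 2^3 = 8 ✓.


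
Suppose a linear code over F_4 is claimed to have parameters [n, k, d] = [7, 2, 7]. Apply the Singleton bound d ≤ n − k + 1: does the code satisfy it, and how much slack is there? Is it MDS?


Singleton RHS = n − k + 1 = 6, slack = -1, bound violated (no such code; not MDS).

Singleton bound: d ≤ n − k + 1.
Here n = 7, k = 2, so n − k + 1 = 6.
Given d = 7, check d ≤ 6: NO.
Slack = (n − k + 1) − d = -1.
The slack is negative: d = 7 exceeds n − k + 1 = 6 by 1, so the Singleton bound is violated and no linear [7, 2, 7]_4 code can exist. In particular it is not MDS (MDS requires d = n − k + 1 exactly).
Description: the claimed parameters are [7, 2, 7]_4; such a code would be impossible (violates the Singleton bound).


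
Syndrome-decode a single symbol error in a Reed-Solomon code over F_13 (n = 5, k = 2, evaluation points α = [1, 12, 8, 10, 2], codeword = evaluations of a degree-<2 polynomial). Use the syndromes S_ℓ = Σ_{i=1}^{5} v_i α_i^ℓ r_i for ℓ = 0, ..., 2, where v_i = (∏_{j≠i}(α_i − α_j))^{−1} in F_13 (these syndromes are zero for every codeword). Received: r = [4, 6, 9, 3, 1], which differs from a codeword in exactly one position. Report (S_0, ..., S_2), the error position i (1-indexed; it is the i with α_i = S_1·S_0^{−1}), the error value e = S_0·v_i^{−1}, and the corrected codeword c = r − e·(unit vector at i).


S = (1, 12, 1), error at position 2, error magnitude e = 9, c = [4, 10, 9, 3, 1].

Step 1: column multipliers v_i = (∏_{j≠i}(α_i − α_j))^{−1} mod 13.
  i = 1 (α = 1): (1−12)(1−8)(1−10)(1−2) = (−11)·(−7)·(−9)·(−1) = 693 ≡ 4, so v_1 = 4^{−1} = 10 (mod 13).
  i = 2 (α = 12): (12−1)(12−8)(12−10)(12−2) = 11·4·2·10 = 880 ≡ 9, so v_2 = 9^{−1} = 3 (mod 13).
  i = 3 (α = 8): (8−1)(8−12)(8−10)(8−2) = 7·(−4)·(−2)·6 = 336 ≡ 11, so v_3 = 11^{−1} = 6 (mod 13).
  i = 4 (α = 10): (10−1)(10−12)(10−8)(10−2) = 9·(−2)·2·8 = −288 ≡ 11, so v_4 = 11^{−1} = 6 (mod 13).
  i = 5 (α = 2): (2−1)(2−12)(2−8)(2−10) = 1·(−10)·(−6)·(−8) = −480 ≡ 1, so v_5 = 1^{−1} = 1 (mod 13).
  v = [10, 3, 6, 6, 1].
Step 2: syndromes of r = [4, 6, 9, 3, 1] (all sums mod 13).
  S_0 = Σ v_i r_i = 10·4 + 3·6 + 6·9 + 6·3 + 1·1 = 131 ≡ 1.
  S_1 = Σ v_i α_i r_i = 10·1·4 + 3·12·6 + 6·8·9 + 6·10·3 + 1·2·1 = 870 ≡ 12.
  α_i^2 mod 13 = [1, 1, 12, 9, 4].
  S_2 = Σ v_i α_i^2 r_i = 10·1·4 + 3·1·6 + 6·12·9 + 6·9·3 + 1·4·1 = 872 ≡ 1.
  S = (1, 12, 1) ≠ 0, so r is not a codeword (an error is present).
Step 3: locate the error. For a single error e at position i, S_ℓ = v_i·e·α_i^ℓ, so α_err = S_1/S_0.
  S_0^{−1} = 1^{−1} = 1 (mod 13), so α_err = 12·1 = 12 ≡ 12 = α_2. Error position i = 2.
  Consistency check: S_2/S_1 = 1·12 = 12 ≡ 12 = α_err ✓ (single-error assumption holds).
Step 4: error magnitude e = S_0/v_2 = S_0·∏_{j≠2}(α_2 − α_j) = 1·9 = 9 ≡ 9 (mod 13).
Step 5: correct position 2: c_2 = r_2 − e = 6 − 9 ≡ 10 (mod 13). Hence c = [4, 10, 9, 3, 1].
  Check: interpolating c through the α_i gives m(x) = 7 + 10·x (degree < 2) with m(α_i) = c_i for every i, so c is indeed a codeword.


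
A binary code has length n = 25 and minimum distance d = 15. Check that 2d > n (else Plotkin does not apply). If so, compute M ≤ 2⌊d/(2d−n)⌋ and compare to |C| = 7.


Plotkin bound M ≤ 6; given |C| = 7 > bound (violated).

Check applicability: 2d = 30, n = 25.
2d − n = 5 > 0, so Plotkin applies.
Compute d/(2d−n) = 15/5 ≈ 3.0000.
⌊d/(2d−n)⌋ = 3.
Plotkin bound: M ≤ 2·3 = 6.
Given |C| = 7, check: VIOLATED.
This |C| is above the Plotkin bound, so no binary code with n = 25, d = 15 and 7 codewords exists.


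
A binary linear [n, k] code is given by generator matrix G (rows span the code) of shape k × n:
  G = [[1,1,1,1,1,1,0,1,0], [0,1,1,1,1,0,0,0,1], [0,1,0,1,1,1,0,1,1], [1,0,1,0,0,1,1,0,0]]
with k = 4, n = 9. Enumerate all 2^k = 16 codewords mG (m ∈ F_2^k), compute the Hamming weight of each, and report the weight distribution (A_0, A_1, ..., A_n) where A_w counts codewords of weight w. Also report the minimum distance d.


Weight distribution: A_0 = 1, A_3 = 4, A_4 = 4, A_5 = 2, A_6 = 2, A_7 = 2, A_8 = 1. Minimum distance d = 3.

Enumerate all 2^4 = 16 messages m ∈ F_2^4.
For each, compute codeword c = mG in F_2^9, then tally its weight.
  m = 0000 → c = 000000000, weight = 0.
  m = 1000 → c = 111111010, weight = 7.
  m = 0100 → c = 011110001, weight = 5.
  m = 1100 → c = 100001011, weight = 4.
  m = 0010 → c = 010111011, weight = 6.
  m = 1010 → c = 101000001, weight = 3.
  m = 0110 → c = 001001010, weight = 3.
  m = 1110 → c = 110110000, weight = 4.
  m = 0001 → c = 101001100, weight = 4.
  m = 1001 → c = 010110110, weight = 5.
  m = 0101 → c = 110111101, weight = 7.
  m = 1101 → c = 001000111, weight = 4.
  m = 0011 → c = 111110111, weight = 8.
  m = 1011 → c = 000001101, weight = 3.
  m = 0111 → c = 100000110, weight = 3.
  m = 1111 → c = 011111100, weight = 6.
Tally weights:
  weight 0: 1 codewords.
  weight 3: 4 codewords.
  weight 4: 4 codewords.
  weight 5: 2 codewords.
  weight 6: 2 codewords.
  weight 7: 2 codewords.
  weight 8: 1 codewords.
Minimum distance d = smallest w > 0 with A_w > 0 = 3.
Sanity: Σ A_w = 16 = 2^4 = 16 ✓.


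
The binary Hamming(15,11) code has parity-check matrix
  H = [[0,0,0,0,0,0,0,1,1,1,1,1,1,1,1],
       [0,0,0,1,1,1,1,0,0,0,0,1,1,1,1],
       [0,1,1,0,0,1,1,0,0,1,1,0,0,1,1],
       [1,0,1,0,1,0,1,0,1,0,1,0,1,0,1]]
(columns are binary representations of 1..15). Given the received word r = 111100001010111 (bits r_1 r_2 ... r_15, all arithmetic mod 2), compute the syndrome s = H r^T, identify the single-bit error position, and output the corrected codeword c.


s = (1, 0, 1, 0)^T, error position = 10, corrected codeword c = 111100001110111

Compute s = H r^T mod 2 one row at a time:
  s_1 = 0 + 1 + 0 + 1 + 0 + 1 + 1 + 1 = 5 ≡ 1 (mod 2).
  s_2 = 1 + 0 + 0 + 0 + 0 + 1 + 1 + 1 = 4 ≡ 0 (mod 2).
  s_3 = 1 + 1 + 0 + 0 + 0 + 1 + 1 + 1 = 5 ≡ 1 (mod 2).
  s_4 = 1 + 1 + 0 + 0 + 1 + 1 + 1 + 1 = 6 ≡ 0 (mod 2).
s = (1, 0, 1, 0)^T — this equals column 10 of H (binary 1010), so error is at position 10.
Correct: flip bit 10 of r = 111100001010111 to get c = 111100001110111.


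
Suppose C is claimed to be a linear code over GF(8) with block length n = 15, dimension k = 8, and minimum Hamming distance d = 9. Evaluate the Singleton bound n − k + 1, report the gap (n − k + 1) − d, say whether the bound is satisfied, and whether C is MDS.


Singleton RHS = n − k + 1 = 8, slack = -1, bound violated (no such code; not MDS).

Singleton bound: d ≤ n − k + 1.
Here n = 15, k = 8, so n − k + 1 = 8.
Given d = 9, check d ≤ 8: NO.
Slack = (n − k + 1) − d = -1.
The slack is negative: d = 9 exceeds n − k + 1 = 8 by 1, so the Singleton bound is violated and no linear [15, 8, 9]_8 code can exist. In particular it is not MDS (MDS requires d = n − k + 1 exactly).
Description: the claimed parameters are [15, 8, 9]_8; such a code would be impossible (violates the Singleton bound).


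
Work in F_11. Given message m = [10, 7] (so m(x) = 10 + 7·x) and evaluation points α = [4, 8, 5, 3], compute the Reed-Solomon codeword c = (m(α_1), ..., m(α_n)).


c = [5, 0, 1, 9]

Message polynomial: m(x) = 10 + 7·x (mod 11).
For each evaluation point α_i, compute m(α_i) mod 11:
  α_1 = 4: Horner steps 7 → 5, so m(4) = 5.
  α_2 = 8: Horner steps 7 → 0, so m(8) = 0.
  α_3 = 5: Horner steps 7 → 1, so m(5) = 1.
  α_4 = 3: Horner steps 7 → 9, so m(3) = 9.
Codeword c = [5, 0, 1, 9] ∈ F_11^4.


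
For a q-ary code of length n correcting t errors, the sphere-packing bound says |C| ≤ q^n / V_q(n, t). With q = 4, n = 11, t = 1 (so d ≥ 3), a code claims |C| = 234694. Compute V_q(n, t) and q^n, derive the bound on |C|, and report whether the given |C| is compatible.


V_q(n, t) = 34, q^n = 4194304, Hamming bound = 123361, |C| = 234694 > bound (violated).

Step 1: Compute V_q(n, t) = Σ_{j=0}^1 C(n, j) (q−1)^j.
  j = 0: C(11,0)·(3)^0 = 1·1 = 1.
  j = 1: C(11,1)·(3)^1 = 11·3 = 33.
  V_q(n, t) = 1 + 33 = 34.
Step 2: q^n = 4^11 = 4194304.
Step 3: Hamming bound ⌊q^n / V_q(n,t)⌋ = ⌊4194304/34⌋ = 123361.
Step 4: Compare |C| = 234694 to 123361: violated.
The claimed |C| lies above the Hamming bound, so no 4-ary code of length 11 with d ≥ 3 can have 234694 codewords.


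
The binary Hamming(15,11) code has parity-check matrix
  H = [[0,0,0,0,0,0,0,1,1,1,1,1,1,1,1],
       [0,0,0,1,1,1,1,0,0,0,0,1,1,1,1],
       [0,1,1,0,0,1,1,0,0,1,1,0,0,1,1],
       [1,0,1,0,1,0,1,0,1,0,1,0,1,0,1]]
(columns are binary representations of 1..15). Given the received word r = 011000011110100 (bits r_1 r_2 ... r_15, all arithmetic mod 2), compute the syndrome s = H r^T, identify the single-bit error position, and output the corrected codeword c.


s = (1, 1, 0, 0)^T, error position = 12, corrected codeword c = 011000011111100

Compute s = H r^T mod 2 one row at a time:
  s_1 = 1 + 1 + 1 + 1 + 0 + 1 + 0 + 0 = 5 ≡ 1 (mod 2).
  s_2 = 0 + 0 + 0 + 0 + 0 + 1 + 0 + 0 = 1 ≡ 1 (mod 2).
  s_3 = 1 + 1 + 0 + 0 + 1 + 1 + 0 + 0 = 4 ≡ 0 (mod 2).
  s_4 = 0 + 1 + 0 + 0 + 1 + 1 + 1 + 0 = 4 ≡ 0 (mod 2).
s = (1, 1, 0, 0)^T — this equals column 12 of H (binary 1100), so error is at position 12.
Correct: flip bit 12 of r = 011000011110100 to get c = 011000011111100.


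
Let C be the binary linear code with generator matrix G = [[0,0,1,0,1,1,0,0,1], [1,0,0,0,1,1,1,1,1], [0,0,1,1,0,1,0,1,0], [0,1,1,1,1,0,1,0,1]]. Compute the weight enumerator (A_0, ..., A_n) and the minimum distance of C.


Weight distribution: A_0 = 1, A_2 = 1, A_4 = 7, A_6 = 7. Minimum distance d = 2.

Enumerate all 2^4 = 16 messages m ∈ F_2^4.
For each, compute codeword c = mG in F_2^9, then tally its weight.
  m = 0000 → c = 000000000, weight = 0.
  m = 1000 → c = 001011001, weight = 4.
  m = 0100 → c = 100011111, weight = 6.
  m = 1100 → c = 101000110, weight = 4.
  m = 0010 → c = 001101010, weight = 4.
  m = 1010 → c = 000110011, weight = 4.
  m = 0110 → c = 101110101, weight = 6.
  m = 1110 → c = 100101100, weight = 4.
  m = 0001 → c = 011110101, weight = 6.
  m = 1001 → c = 010101100, weight = 4.
  m = 0101 → c = 111101010, weight = 6.
  m = 1101 → c = 110110011, weight = 6.
  m = 0011 → c = 010011111, weight = 6.
  m = 1011 → c = 011000110, weight = 4.
  m = 0111 → c = 110000000, weight = 2.
  m = 1111 → c = 111011001, weight = 6.
Tally weights:
  weight 0: 1 codewords.
  weight 2: 1 codewords.
  weight 4: 7 codewords.
  weight 6: 7 codewords.
Minimum distance d = smallest w > 0 with A_w > 0 = 2.
Sanity: Σ A_w = 16 = 2^4 = 16 ✓.


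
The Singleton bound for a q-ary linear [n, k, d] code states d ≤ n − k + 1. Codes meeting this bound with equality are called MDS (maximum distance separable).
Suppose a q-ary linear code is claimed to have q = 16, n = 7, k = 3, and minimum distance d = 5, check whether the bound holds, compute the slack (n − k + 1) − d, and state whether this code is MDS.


Singleton RHS = n − k + 1 = 5, slack = 0, bound satisfied, MDS.

Singleton bound: d ≤ n − k + 1.
Here n = 7, k = 3, so n − k + 1 = 5.
Given d = 5, check d ≤ 5: YES.
Slack = (n − k + 1) − d = 0.
The code is MDS (slack = 0).
Description: the claimed parameters are [7, 3, 5]_16; such a code would be MDS (meets Singleton bound).


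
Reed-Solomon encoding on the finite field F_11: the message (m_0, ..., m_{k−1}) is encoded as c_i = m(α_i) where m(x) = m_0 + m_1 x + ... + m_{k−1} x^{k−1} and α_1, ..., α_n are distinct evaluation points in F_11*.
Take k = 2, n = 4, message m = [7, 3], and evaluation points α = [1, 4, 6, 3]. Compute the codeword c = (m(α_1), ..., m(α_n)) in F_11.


c = [10, 8, 3, 5]

Message polynomial: m(x) = 7 + 3·x (mod 11).
For each evaluation point α_i, compute m(α_i) mod 11:
  α_1 = 1: Horner steps 3 → 10, so m(1) = 10.
  α_2 = 4: Horner steps 3 → 8, so m(4) = 8.
  α_3 = 6: Horner steps 3 → 3, so m(6) = 3.
  α_4 = 3: Horner steps 3 → 5, so m(3) = 5.
Codeword c = [10, 8, 3, 5] ∈ F_11^4.


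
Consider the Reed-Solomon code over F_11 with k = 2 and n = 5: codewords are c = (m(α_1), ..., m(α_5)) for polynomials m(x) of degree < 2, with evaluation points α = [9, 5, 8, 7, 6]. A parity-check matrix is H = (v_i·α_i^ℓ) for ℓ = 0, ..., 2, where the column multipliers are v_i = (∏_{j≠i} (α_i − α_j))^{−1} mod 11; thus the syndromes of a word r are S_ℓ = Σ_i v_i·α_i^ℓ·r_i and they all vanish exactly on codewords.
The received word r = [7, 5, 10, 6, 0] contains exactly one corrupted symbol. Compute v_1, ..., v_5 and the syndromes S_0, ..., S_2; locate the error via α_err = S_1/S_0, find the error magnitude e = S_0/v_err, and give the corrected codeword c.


S = (4, 10, 3), error at position 3, error magnitude e = 9, c = [7, 5, 1, 6, 0].

Step 1: column multipliers v_i = (∏_{j≠i}(α_i − α_j))^{−1} mod 11.
  i = 1 (α = 9): (9−5)(9−8)(9−7)(9−6) = 4·1·2·3 = 24 ≡ 2, so v_1 = 2^{−1} = 6 (mod 11).
  i = 2 (α = 5): (5−9)(5−8)(5−7)(5−6) = (−4)·(−3)·(−2)·(−1) = 24 ≡ 2, so v_2 = 2^{−1} = 6 (mod 11).
  i = 3 (α = 8): (8−9)(8−5)(8−7)(8−6) = (−1)·3·1·2 = −6 ≡ 5, so v_3 = 5^{−1} = 9 (mod 11).
  i = 4 (α = 7): (7−9)(7−5)(7−8)(7−6) = (−2)·2·(−1)·1 = 4 ≡ 4, so v_4 = 4^{−1} = 3 (mod 11).
  i = 5 (α = 6): (6−9)(6−5)(6−8)(6−7) = (−3)·1·(−2)·(−1) = −6 ≡ 5, so v_5 = 5^{−1} = 9 (mod 11).
  v = [6, 6, 9, 3, 9].
Step 2: syndromes of r = [7, 5, 10, 6, 0] (all sums mod 11).
  S_0 = Σ v_i r_i = 6·7 + 6·5 + 9·10 + 3·6 + 9·0 = 180 ≡ 4.
  S_1 = Σ v_i α_i r_i = 6·9·7 + 6·5·5 + 9·8·10 + 3·7·6 + 9·6·0 = 1374 ≡ 10.
  α_i^2 mod 11 = [4, 3, 9, 5, 3].
  S_2 = Σ v_i α_i^2 r_i = 6·4·7 + 6·3·5 + 9·9·10 + 3·5·6 + 9·3·0 = 1158 ≡ 3.
  S = (4, 10, 3) ≠ 0, so r is not a codeword (an error is present).
Step 3: locate the error. For a single error e at position i, S_ℓ = v_i·e·α_i^ℓ, so α_err = S_1/S_0.
  S_0^{−1} = 4^{−1} = 3 (mod 11), so α_err = 10·3 = 30 ≡ 8 = α_3. Error position i = 3.
  Consistency check: S_2/S_1 = 3·10 = 30 ≡ 8 = α_err ✓ (single-error assumption holds).
Step 4: error magnitude e = S_0/v_3 = S_0·∏_{j≠3}(α_3 − α_j) = 4·5 = 20 ≡ 9 (mod 11).
Step 5: correct position 3: c_3 = r_3 − e = 10 − 9 ≡ 1 (mod 11). Hence c = [7, 5, 1, 6, 0].
  Check: interpolating c through the α_i gives m(x) = 8 + 6·x (degree < 2) with m(α_i) = c_i for every i, so c is indeed a codeword.
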